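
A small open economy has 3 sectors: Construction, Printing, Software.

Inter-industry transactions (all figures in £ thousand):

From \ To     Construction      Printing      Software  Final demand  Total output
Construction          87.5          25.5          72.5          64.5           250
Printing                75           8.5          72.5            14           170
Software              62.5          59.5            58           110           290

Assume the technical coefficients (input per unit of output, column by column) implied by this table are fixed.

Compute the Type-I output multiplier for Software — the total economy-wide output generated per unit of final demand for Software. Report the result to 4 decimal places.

Technical coefficients a_ij = z_ij / X_j:
  a_CC = 87.5/250 = 0.35, a_PC = 75/250 = 0.30, a_SC = 62.5/250 = 0.25
  a_CP = 25.5/170 = 0.15, a_PP = 8.5/170 = 0.05, a_SP = 59.5/170 = 0.35
  a_CS = 72.5/290 = 0.25, a_PS = 72.5/290 = 0.25, a_SS = 58/290 = 0.20
I − A =
  [   0.65    -0.15    -0.25]
  [  -0.30     0.95    -0.25]
  [  -0.25    -0.35     0.80]
Cofactors of I−A, C_ij = (−1)^(i+j)·(minor ij) (rows/columns in the sector order above):
  C_11 = (0.95)(0.80) − (-0.25)(-0.35) = 0.6725
  C_12 = −[(-0.30)(0.80) − (-0.25)(-0.25)] = 0.3025
  C_13 = (-0.30)(-0.35) − (0.95)(-0.25) = 0.3425
  C_21 = −[(-0.15)(0.80) − (-0.25)(-0.35)] = 0.2075
  C_22 = (0.65)(0.80) − (-0.25)(-0.25) = 0.4575
  C_23 = −[(0.65)(-0.35) − (-0.15)(-0.25)] = 0.2650
  C_31 = (-0.15)(-0.25) − (-0.25)(0.95) = 0.2750
  C_32 = −[(0.65)(-0.25) − (-0.25)(-0.30)] = 0.2375
  C_33 = (0.65)(0.95) − (-0.15)(-0.30) = 0.5725
det(I−A) = Σ_j (I−A)_1j·C_1j = (0.65)(0.6725) + (-0.15)(0.3025) + (-0.25)(0.3425) = 0.306125
adj(I−A) = Cᵀ =
  [ 0.6725   0.2075   0.2750]
  [ 0.3025   0.4575   0.2375]
  [ 0.3425   0.2650   0.5725]
(I − A)⁻¹ = adj(I−A) / det(I−A) ≈
  [   2.19682     0.67783     0.89833]
  [   0.98816     1.49449     0.77583]
  [   1.11882     0.86566     1.87015]
The output multiplier for sector j is the column-j sum of the Leontief inverse (I − A)⁻¹ = adj(I−A) / det(I−A).
Column S of adj(I−A): (0.2750, 0.2375, 0.5725); det(I−A) = 0.306125.
m_S = (0.2750 + 0.2375 + 0.5725) / 0.306125 = 1.085 / 0.306125 ≈ 3.5443.

m_S = 3.5443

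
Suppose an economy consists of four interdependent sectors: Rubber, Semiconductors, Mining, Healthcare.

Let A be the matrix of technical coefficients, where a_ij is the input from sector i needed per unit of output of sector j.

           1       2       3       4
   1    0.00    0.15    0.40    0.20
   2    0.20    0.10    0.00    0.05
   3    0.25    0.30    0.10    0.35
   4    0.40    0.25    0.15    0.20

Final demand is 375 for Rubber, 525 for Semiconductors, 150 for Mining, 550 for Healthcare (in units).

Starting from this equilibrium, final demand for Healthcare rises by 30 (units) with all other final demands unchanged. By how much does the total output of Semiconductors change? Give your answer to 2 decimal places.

Δx_2 = 9.39

I − A =
  [   1.00    -0.15    -0.40    -0.20]
  [  -0.20     0.90     0.00    -0.05]
  [  -0.25    -0.30     0.90    -0.35]
  [  -0.40    -0.25    -0.15     0.80]
Compute the cofactors C_ij = (−1)^(i+j)·(3×3 minor ij) of I−A; the adjugate is their transpose:
adj(I−A) = Cᵀ =
  [ 0.587250   0.285125   0.311125   0.300750]
  [ 0.153375   0.452000   0.085500   0.104000]
  [ 0.374375   0.367000   0.598500   0.378375]
  [ 0.411750   0.352625   0.294500   0.669000]
det(I−A) = Σ_j (I−A)_1j·C_1j = (1.00)(0.587250) + (-0.15)(0.153375) + (-0.40)(0.374375) + (-0.20)(0.411750) = 0.33214375
(I − A)⁻¹ = adj(I−A) / det(I−A) ≈
  [   1.7681     0.8584     0.9367     0.9055]
  [   0.4618     1.3609     0.2574     0.3131]
  [   1.1271     1.1049     1.8019     1.1392]
  [   1.2397     1.0617     0.8867     2.0142]
Δx = (I − A)⁻¹ Δd with Δd having +30 in the Healthcare component and 0 elsewhere.
So Δx_2 = L_24 · (+30), where L_24 = adj(I−A)_24 / det(I−A) = 0.104000 / 0.33214375.
Δx_2 = 0.104000 × (+30) / 0.33214375 = 3.12 / 0.33214375 ≈ 9.39.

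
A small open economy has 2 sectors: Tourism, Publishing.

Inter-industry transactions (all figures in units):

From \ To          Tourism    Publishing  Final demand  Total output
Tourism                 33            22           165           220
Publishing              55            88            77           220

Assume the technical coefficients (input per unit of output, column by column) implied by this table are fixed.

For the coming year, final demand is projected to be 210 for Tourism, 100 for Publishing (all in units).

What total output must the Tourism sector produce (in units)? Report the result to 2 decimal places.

Technical coefficients a_ij = z_ij / X_j:
  a_11 = 33/220 = 0.15, a_21 = 55/220 = 0.25
  a_12 = 22/220 = 0.10, a_22 = 88/220 = 0.40
I − A =
  [   0.85    -0.10]
  [  -0.25     0.60]
det(I−A) = (0.85)(0.60) − (-0.10)(-0.25) = 0.4850
adj(I−A) = [[0.60, 0.10], [0.25, 0.85]]
(I − A)⁻¹ = adj(I−A) / det(I−A) ≈
  [   1.2371     0.2062]
  [   0.5155     1.7526]
x = (I − A)⁻¹ d = adj(I−A)·d / det(I−A), with det(I−A) = 0.4850:
  x_1 = (0.60·210 + 0.10·100) / 0.4850 = 136.00 / 0.4850 ≈ 280.41
  x_2 = (0.25·210 + 0.85·100) / 0.4850 = 137.50 / 0.4850 ≈ 283.51

x_1 = 280.41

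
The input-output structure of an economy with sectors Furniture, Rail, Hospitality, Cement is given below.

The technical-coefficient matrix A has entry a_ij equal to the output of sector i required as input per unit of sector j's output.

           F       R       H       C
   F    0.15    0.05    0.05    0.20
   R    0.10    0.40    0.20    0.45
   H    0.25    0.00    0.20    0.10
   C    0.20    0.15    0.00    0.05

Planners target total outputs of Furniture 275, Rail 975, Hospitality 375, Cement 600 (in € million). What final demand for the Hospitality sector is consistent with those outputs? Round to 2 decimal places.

d_H = 171.25

I − A =
  [   0.85    -0.05    -0.05    -0.20]
  [  -0.10     0.60    -0.20    -0.45]
  [  -0.25     0.00     0.80    -0.10]
  [  -0.20    -0.15     0.00     0.95]
d = (I − A) x:
  d_F = (+0.85)·275 + (-0.05)·975 + (-0.05)·375 + (-0.20)·600 = 46.25
  d_R = (-0.10)·275 + (+0.60)·975 + (-0.20)·375 + (-0.45)·600 = 212.50
  d_H = (-0.25)·275 + (+0.00)·975 + (+0.80)·375 + (-0.10)·600 = 171.25
  d_C = (-0.20)·275 + (-0.15)·975 + (+0.00)·375 + (+0.95)·600 = 368.75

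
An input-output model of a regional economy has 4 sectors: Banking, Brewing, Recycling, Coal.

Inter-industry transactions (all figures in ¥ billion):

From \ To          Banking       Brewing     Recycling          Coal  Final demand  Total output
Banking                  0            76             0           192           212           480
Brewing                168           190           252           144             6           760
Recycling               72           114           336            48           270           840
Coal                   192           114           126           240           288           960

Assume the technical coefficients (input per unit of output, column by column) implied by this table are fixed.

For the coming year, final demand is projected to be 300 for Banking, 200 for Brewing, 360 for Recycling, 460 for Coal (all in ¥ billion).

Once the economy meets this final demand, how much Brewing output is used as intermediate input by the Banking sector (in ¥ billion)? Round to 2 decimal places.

Technical coefficients a_ij = z_ij / X_j:
  a_11 = 0/480 = 0.00, a_21 = 168/480 = 0.35, a_31 = 72/480 = 0.15, a_41 = 192/480 = 0.40
  a_12 = 76/760 = 0.10, a_22 = 190/760 = 0.25, a_32 = 114/760 = 0.15, a_42 = 114/760 = 0.15
  a_13 = 0/840 = 0.00, a_23 = 252/840 = 0.30, a_33 = 336/840 = 0.40, a_43 = 126/840 = 0.15
  a_14 = 192/960 = 0.20, a_24 = 144/960 = 0.15, a_34 = 48/960 = 0.05, a_44 = 240/960 = 0.25
I − A =
  [   1.00    -0.10     0.00    -0.20]
  [  -0.35     0.75    -0.30    -0.15]
  [  -0.15    -0.15     0.60    -0.05]
  [  -0.40    -0.15    -0.15     0.75]
Compute the cofactors C_ij = (−1)^(i+j)·(3×3 minor ij) of I−A; the adjugate is their transpose:
adj(I−A) = Cᵀ =
  [ 0.27900   0.06675   0.05625   0.09150]
  [ 0.23400   0.39000   0.23400   0.15600]
  [ 0.14700   0.12575   0.43725   0.09350]
  [ 0.22500   0.13875   0.16425   0.37950]
det(I−A) = Σ_j (I−A)_1j·C_1j = (1.00)(0.27900) + (-0.10)(0.23400) + (0.00)(0.14700) + (-0.20)(0.22500) = 0.2106
(I − A)⁻¹ = adj(I−A) / det(I−A) ≈
  [   1.3248     0.3170     0.2671     0.4345]
  [   1.1111     1.8519     1.1111     0.7407]
  [   0.6980     0.5971     2.0762     0.4440]
  [   1.0684     0.6588     0.7799     1.8020]
First solve x = (I − A)⁻¹ d = adj(I−A)·d / det(I−A); in particular x_1 = (0.27900·300 + 0.06675·200 + 0.05625·360 + 0.09150·460) / 0.2106 = 159.39 / 0.2106 ≈ 756.8376.
Intermediate flow from 2 to 1: z_21 = a_21 · x_1 = 0.35 × 159.39 / 0.2106 = 55.7865 / 0.2106 ≈ 264.89.

z_21 = 264.89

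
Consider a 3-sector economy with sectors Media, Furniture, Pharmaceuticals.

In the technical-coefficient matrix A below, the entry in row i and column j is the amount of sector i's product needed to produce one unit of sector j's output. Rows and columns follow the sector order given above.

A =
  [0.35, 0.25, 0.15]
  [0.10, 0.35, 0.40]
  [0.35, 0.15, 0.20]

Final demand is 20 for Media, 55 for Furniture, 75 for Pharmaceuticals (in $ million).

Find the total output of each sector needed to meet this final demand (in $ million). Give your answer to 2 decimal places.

I − A =
  [   0.65    -0.25    -0.15]
  [  -0.10     0.65    -0.40]
  [  -0.35    -0.15     0.80]
Cofactors of I−A, C_ij = (−1)^(i+j)·(minor ij) (rows/columns in the sector order above):
  C_11 = (0.65)(0.80) − (-0.40)(-0.15) = 0.4600
  C_12 = −[(-0.10)(0.80) − (-0.40)(-0.35)] = 0.2200
  C_13 = (-0.10)(-0.15) − (0.65)(-0.35) = 0.2425
  C_21 = −[(-0.25)(0.80) − (-0.15)(-0.15)] = 0.2225
  C_22 = (0.65)(0.80) − (-0.15)(-0.35) = 0.4675
  C_23 = −[(0.65)(-0.15) − (-0.25)(-0.35)] = 0.1850
  C_31 = (-0.25)(-0.40) − (-0.15)(0.65) = 0.1975
  C_32 = −[(0.65)(-0.40) − (-0.15)(-0.10)] = 0.2750
  C_33 = (0.65)(0.65) − (-0.25)(-0.10) = 0.3975
det(I−A) = Σ_j (I−A)_1j·C_1j = (0.65)(0.4600) + (-0.25)(0.2200) + (-0.15)(0.2425) = 0.207625
adj(I−A) = Cᵀ =
  [ 0.4600   0.2225   0.1975]
  [ 0.2200   0.4675   0.2750]
  [ 0.2425   0.1850   0.3975]
(I − A)⁻¹ = adj(I−A) / det(I−A) ≈
  [   2.2155     1.0716     0.9512]
  [   1.0596     2.2517     1.3245]
  [   1.1680     0.8910     1.9145]
x = (I − A)⁻¹ d = adj(I−A)·d / det(I−A), with det(I−A) = 0.207625:
  x_1 = (0.4600·20 + 0.2225·55 + 0.1975·75) / 0.207625 = 36.25 / 0.207625 ≈ 174.59
  x_2 = (0.2200·20 + 0.4675·55 + 0.2750·75) / 0.207625 = 50.7375 / 0.207625 ≈ 244.37
  x_3 = (0.2425·20 + 0.1850·55 + 0.3975·75) / 0.207625 = 44.8375 / 0.207625 ≈ 215.95

x_1 = 174.59, x_2 = 244.37, x_3 = 215.95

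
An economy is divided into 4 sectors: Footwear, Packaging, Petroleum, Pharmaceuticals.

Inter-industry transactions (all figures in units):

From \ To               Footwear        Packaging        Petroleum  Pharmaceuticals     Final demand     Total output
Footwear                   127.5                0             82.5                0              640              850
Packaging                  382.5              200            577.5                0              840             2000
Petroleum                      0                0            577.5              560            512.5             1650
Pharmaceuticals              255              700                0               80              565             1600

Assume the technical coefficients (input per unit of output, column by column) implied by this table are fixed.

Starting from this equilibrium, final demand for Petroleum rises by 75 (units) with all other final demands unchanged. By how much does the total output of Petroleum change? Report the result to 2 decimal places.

Δx_3 = 127.21

Technical coefficients a_ij = z_ij / X_j:
  a_11 = 127.5/850 = 0.15, a_21 = 382.5/850 = 0.45, a_31 = 0/850 = 0.00, a_41 = 255/850 = 0.30
  a_12 = 0/2000 = 0.00, a_22 = 200/2000 = 0.10, a_32 = 0/2000 = 0.00, a_42 = 700/2000 = 0.35
  a_13 = 82.5/1650 = 0.05, a_23 = 577.5/1650 = 0.35, a_33 = 577.5/1650 = 0.35, a_43 = 0/1650 = 0.00
  a_14 = 0/1600 = 0.00, a_24 = 0/1600 = 0.00, a_34 = 560/1600 = 0.35, a_44 = 80/1600 = 0.05
I − A =
  [   0.85     0.00    -0.05     0.00]
  [  -0.45     0.90    -0.35     0.00]
  [   0.00     0.00     0.65    -0.35]
  [  -0.30    -0.35     0.00     0.95]
Compute the cofactors C_ij = (−1)^(i+j)·(3×3 minor ij) of I−A; the adjugate is their transpose:
adj(I−A) = Cᵀ =
  [ 0.512875   0.006125   0.042750   0.015750]
  [ 0.314625   0.519625   0.304000   0.112000]
  [ 0.149625   0.104125   0.726750   0.267750]
  [ 0.277875   0.193375   0.125500   0.497250]
det(I−A) = Σ_j (I−A)_1j·C_1j = (0.85)(0.512875) + (0.00)(0.314625) + (-0.05)(0.149625) + (0.00)(0.277875) = 0.4284625
(I − A)⁻¹ = adj(I−A) / det(I−A) ≈
  [   1.1970     0.0143     0.0998     0.0368]
  [   0.7343     1.2128     0.7095     0.2614]
  [   0.3492     0.2430     1.6962     0.6249]
  [   0.6485     0.4513     0.2929     1.1605]
Δx = (I − A)⁻¹ Δd with Δd having +75 in the Petroleum component and 0 elsewhere.
So Δx_3 = L_33 · (+75), where L_33 = adj(I−A)_33 / det(I−A) = 0.726750 / 0.4284625.
Δx_3 = 0.726750 × (+75) / 0.4284625 = 54.50625 / 0.4284625 ≈ 127.21.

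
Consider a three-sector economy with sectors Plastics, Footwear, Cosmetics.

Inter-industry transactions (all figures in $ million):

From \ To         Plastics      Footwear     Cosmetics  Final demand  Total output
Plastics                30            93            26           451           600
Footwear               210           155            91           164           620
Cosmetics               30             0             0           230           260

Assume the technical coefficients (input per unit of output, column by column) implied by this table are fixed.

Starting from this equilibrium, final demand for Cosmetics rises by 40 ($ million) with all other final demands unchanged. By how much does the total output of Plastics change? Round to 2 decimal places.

Technical coefficients a_ij = z_ij / X_j:
  a_11 = 30/600 = 0.05, a_21 = 210/600 = 0.35, a_31 = 30/600 = 0.05
  a_12 = 93/620 = 0.15, a_22 = 155/620 = 0.25, a_32 = 0/620 = 0.00
  a_13 = 26/260 = 0.10, a_23 = 91/260 = 0.35, a_33 = 0/260 = 0.00
I − A =
  [   0.95    -0.15    -0.10]
  [  -0.35     0.75    -0.35]
  [  -0.05     0.00     1.00]
Cofactors of I−A, C_ij = (−1)^(i+j)·(minor ij) (rows/columns in the sector order above):
  C_11 = (0.75)(1.00) − (-0.35)(0.00) = 0.7500
  C_12 = −[(-0.35)(1.00) − (-0.35)(-0.05)] = 0.3675
  C_13 = (-0.35)(0.00) − (0.75)(-0.05) = 0.0375
  C_21 = −[(-0.15)(1.00) − (-0.10)(0.00)] = 0.1500
  C_22 = (0.95)(1.00) − (-0.10)(-0.05) = 0.9450
  C_23 = −[(0.95)(0.00) − (-0.15)(-0.05)] = 0.0075
  C_31 = (-0.15)(-0.35) − (-0.10)(0.75) = 0.1275
  C_32 = −[(0.95)(-0.35) − (-0.10)(-0.35)] = 0.3675
  C_33 = (0.95)(0.75) − (-0.15)(-0.35) = 0.6600
det(I−A) = Σ_j (I−A)_1j·C_1j = (0.95)(0.7500) + (-0.15)(0.3675) + (-0.10)(0.0375) = 0.653625
adj(I−A) = Cᵀ =
  [ 0.7500   0.1500   0.1275]
  [ 0.3675   0.9450   0.3675]
  [ 0.0375   0.0075   0.6600]
(I − A)⁻¹ = adj(I−A) / det(I−A) ≈
  [   1.1474     0.2295     0.1951]
  [   0.5622     1.4458     0.5622]
  [   0.0574     0.0115     1.0098]
Δx = (I − A)⁻¹ Δd with Δd having +40 in the Cosmetics component and 0 elsewhere.
So Δx_1 = L_13 · (+40), where L_13 = adj(I−A)_13 / det(I−A) = 0.1275 / 0.653625.
Δx_1 = 0.1275 × (+40) / 0.653625 = 5.10 / 0.653625 ≈ 7.80.

Δx_1 = 7.80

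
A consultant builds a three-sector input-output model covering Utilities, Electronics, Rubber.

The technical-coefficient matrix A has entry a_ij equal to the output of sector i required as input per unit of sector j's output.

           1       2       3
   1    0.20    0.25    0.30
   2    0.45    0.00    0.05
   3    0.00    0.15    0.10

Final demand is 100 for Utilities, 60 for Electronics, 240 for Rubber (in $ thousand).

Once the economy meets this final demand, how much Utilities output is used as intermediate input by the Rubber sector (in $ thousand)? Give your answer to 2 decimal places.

I − A =
  [   0.80    -0.25    -0.30]
  [  -0.45     1.00    -0.05]
  [   0.00    -0.15     0.90]
Cofactors of I−A, C_ij = (−1)^(i+j)·(minor ij) (rows/columns in the sector order above):
  C_11 = (1.00)(0.90) − (-0.05)(-0.15) = 0.8925
  C_12 = −[(-0.45)(0.90) − (-0.05)(0.00)] = 0.4050
  C_13 = (-0.45)(-0.15) − (1.00)(0.00) = 0.0675
  C_21 = −[(-0.25)(0.90) − (-0.30)(-0.15)] = 0.2700
  C_22 = (0.80)(0.90) − (-0.30)(0.00) = 0.7200
  C_23 = −[(0.80)(-0.15) − (-0.25)(0.00)] = 0.1200
  C_31 = (-0.25)(-0.05) − (-0.30)(1.00) = 0.3125
  C_32 = −[(0.80)(-0.05) − (-0.30)(-0.45)] = 0.1750
  C_33 = (0.80)(1.00) − (-0.25)(-0.45) = 0.6875
det(I−A) = Σ_j (I−A)_1j·C_1j = (0.80)(0.8925) + (-0.25)(0.4050) + (-0.30)(0.0675) = 0.5925
adj(I−A) = Cᵀ =
  [ 0.8925   0.2700   0.3125]
  [ 0.4050   0.7200   0.1750]
  [ 0.0675   0.1200   0.6875]
(I − A)⁻¹ = adj(I−A) / det(I−A) ≈
  [   1.5063     0.4557     0.5274]
  [   0.6835     1.2152     0.2954]
  [   0.1139     0.2025     1.1603]
First solve x = (I − A)⁻¹ d = adj(I−A)·d / det(I−A); in particular x_3 = (0.0675·100 + 0.1200·60 + 0.6875·240) / 0.5925 = 178.95 / 0.5925 ≈ 302.0253.
Intermediate flow from 1 to 3: z_13 = a_13 · x_3 = 0.30 × 178.95 / 0.5925 = 53.685 / 0.5925 ≈ 90.61.

z_13 = 90.61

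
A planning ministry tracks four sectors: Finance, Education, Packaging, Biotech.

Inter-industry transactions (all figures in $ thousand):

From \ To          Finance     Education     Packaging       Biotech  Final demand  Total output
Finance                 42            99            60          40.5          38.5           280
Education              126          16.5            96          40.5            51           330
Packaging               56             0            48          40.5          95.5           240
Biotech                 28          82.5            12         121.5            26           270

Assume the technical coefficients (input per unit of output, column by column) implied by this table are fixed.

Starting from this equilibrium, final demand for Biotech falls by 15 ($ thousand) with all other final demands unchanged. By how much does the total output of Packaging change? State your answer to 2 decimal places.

Technical coefficients a_ij = z_ij / X_j:
  a_11 = 42/280 = 0.15, a_21 = 126/280 = 0.45, a_31 = 56/280 = 0.20, a_41 = 28/280 = 0.10
  a_12 = 99/330 = 0.30, a_22 = 16.5/330 = 0.05, a_32 = 0/330 = 0.00, a_42 = 82.5/330 = 0.25
  a_13 = 60/240 = 0.25, a_23 = 96/240 = 0.40, a_33 = 48/240 = 0.20, a_43 = 12/240 = 0.05
  a_14 = 40.5/270 = 0.15, a_24 = 40.5/270 = 0.15, a_34 = 40.5/270 = 0.15, a_44 = 121.5/270 = 0.45
I − A =
  [   0.85    -0.30    -0.25    -0.15]
  [  -0.45     0.95    -0.40    -0.15]
  [  -0.20     0.00     0.80    -0.15]
  [  -0.10    -0.25    -0.05     0.55]
Compute the cofactors C_ij = (−1)^(i+j)·(3×3 minor ij) of I−A; the adjugate is their transpose:
adj(I−A) = Cᵀ =
  [ 0.365875   0.169125   0.211625   0.203625]
  [ 0.258125   0.322875   0.256375   0.228375]
  [ 0.128125   0.076875   0.302375   0.138375]
  [ 0.195500   0.184500   0.182500   0.466500]
det(I−A) = Σ_j (I−A)_1j·C_1j = (0.85)(0.365875) + (-0.30)(0.258125) + (-0.25)(0.128125) + (-0.15)(0.195500) = 0.1722
(I − A)⁻¹ = adj(I−A) / det(I−A) ≈
  [   2.1247     0.9821     1.2289     1.1825]
  [   1.4990     1.8750     1.4888     1.3262]
  [   0.7440     0.4464     1.7560     0.8036]
  [   1.1353     1.0714     1.0598     2.7091]
Δx = (I − A)⁻¹ Δd with Δd having -15 in the Biotech component and 0 elsewhere.
So Δx_3 = L_34 · (-15), where L_34 = adj(I−A)_34 / det(I−A) = 0.138375 / 0.1722.
Δx_3 = 0.138375 × (-15) / 0.1722 = -2.075625 / 0.1722 ≈ -12.05.

Δx_3 = -12.05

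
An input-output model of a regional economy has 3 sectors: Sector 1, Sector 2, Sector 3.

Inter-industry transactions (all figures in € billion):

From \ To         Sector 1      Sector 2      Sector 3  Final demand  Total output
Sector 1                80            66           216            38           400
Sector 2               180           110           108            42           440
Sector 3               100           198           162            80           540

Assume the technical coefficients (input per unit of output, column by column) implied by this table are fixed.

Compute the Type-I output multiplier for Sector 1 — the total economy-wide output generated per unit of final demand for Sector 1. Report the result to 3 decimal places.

m_1 = 8.670

Technical coefficients a_ij = z_ij / X_j:
  a_11 = 80/400 = 0.20, a_21 = 180/400 = 0.45, a_31 = 100/400 = 0.25
  a_12 = 66/440 = 0.15, a_22 = 110/440 = 0.25, a_32 = 198/440 = 0.45
  a_13 = 216/540 = 0.40, a_23 = 108/540 = 0.20, a_33 = 162/540 = 0.30
I − A =
  [   0.80    -0.15    -0.40]
  [  -0.45     0.75    -0.20]
  [  -0.25    -0.45     0.70]
Cofactors of I−A, C_ij = (−1)^(i+j)·(minor ij) (rows/columns in the sector order above):
  C_11 = (0.75)(0.70) − (-0.20)(-0.45) = 0.4350
  C_12 = −[(-0.45)(0.70) − (-0.20)(-0.25)] = 0.3650
  C_13 = (-0.45)(-0.45) − (0.75)(-0.25) = 0.3900
  C_21 = −[(-0.15)(0.70) − (-0.40)(-0.45)] = 0.2850
  C_22 = (0.80)(0.70) − (-0.40)(-0.25) = 0.4600
  C_23 = −[(0.80)(-0.45) − (-0.15)(-0.25)] = 0.3975
  C_31 = (-0.15)(-0.20) − (-0.40)(0.75) = 0.3300
  C_32 = −[(0.80)(-0.20) − (-0.40)(-0.45)] = 0.3400
  C_33 = (0.80)(0.75) − (-0.15)(-0.45) = 0.5325
det(I−A) = Σ_j (I−A)_1j·C_1j = (0.80)(0.4350) + (-0.15)(0.3650) + (-0.40)(0.3900) = 0.13725
adj(I−A) = Cᵀ =
  [ 0.4350   0.2850   0.3300]
  [ 0.3650   0.4600   0.3400]
  [ 0.3900   0.3975   0.5325]
(I − A)⁻¹ = adj(I−A) / det(I−A) ≈
  [   3.1694     2.0765     2.4044]
  [   2.6594     3.3515     2.4772]
  [   2.8415     2.8962     3.8798]
The output multiplier for sector j is the column-j sum of the Leontief inverse (I − A)⁻¹ = adj(I−A) / det(I−A).
Column 1 of adj(I−A): (0.4350, 0.3650, 0.3900); det(I−A) = 0.13725.
m_1 = (0.4350 + 0.3650 + 0.3900) / 0.13725 = 1.19 / 0.13725 ≈ 8.670.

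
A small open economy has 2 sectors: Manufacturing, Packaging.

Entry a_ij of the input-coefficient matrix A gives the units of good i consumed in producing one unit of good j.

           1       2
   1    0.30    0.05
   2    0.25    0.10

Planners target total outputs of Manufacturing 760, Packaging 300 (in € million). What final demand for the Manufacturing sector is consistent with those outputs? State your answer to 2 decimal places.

I − A =
  [   0.70    -0.05]
  [  -0.25     0.90]
d = (I − A) x:
  d_1 = (+0.70)·760 + (-0.05)·300 = 517.00
  d_2 = (-0.25)·760 + (+0.90)·300 = 80.00

d_1 = 517.00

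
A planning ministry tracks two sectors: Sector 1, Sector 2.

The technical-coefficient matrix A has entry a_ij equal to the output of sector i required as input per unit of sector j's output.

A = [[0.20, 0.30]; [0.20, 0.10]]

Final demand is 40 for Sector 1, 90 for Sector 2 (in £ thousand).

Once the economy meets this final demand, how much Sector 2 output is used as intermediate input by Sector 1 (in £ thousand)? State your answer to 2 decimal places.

I − A =
  [   0.80    -0.30]
  [  -0.20     0.90]
det(I−A) = (0.80)(0.90) − (-0.30)(-0.20) = 0.6600
adj(I−A) = [[0.90, 0.30], [0.20, 0.80]]
(I − A)⁻¹ = adj(I−A) / det(I−A) ≈
  [   1.3636     0.4545]
  [   0.3030     1.2121]
First solve x = (I − A)⁻¹ d = adj(I−A)·d / det(I−A); in particular x_1 = (0.90·40 + 0.30·90) / 0.6600 = 63.00 / 0.6600 ≈ 95.4545.
Intermediate flow from 2 to 1: z_21 = a_21 · x_1 = 0.20 × 63.00 / 0.6600 = 12.60 / 0.6600 ≈ 19.09.

z_21 = 19.09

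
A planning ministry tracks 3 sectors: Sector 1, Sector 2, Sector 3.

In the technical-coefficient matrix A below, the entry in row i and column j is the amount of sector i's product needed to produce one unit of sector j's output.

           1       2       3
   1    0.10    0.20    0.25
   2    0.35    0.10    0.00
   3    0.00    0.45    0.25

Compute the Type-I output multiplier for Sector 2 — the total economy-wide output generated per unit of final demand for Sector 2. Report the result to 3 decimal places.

I − A =
  [   0.90    -0.20    -0.25]
  [  -0.35     0.90     0.00]
  [   0.00    -0.45     0.75]
Cofactors of I−A, C_ij = (−1)^(i+j)·(minor ij) (rows/columns in the sector order above):
  C_11 = (0.90)(0.75) − (0.00)(-0.45) = 0.6750
  C_12 = −[(-0.35)(0.75) − (0.00)(0.00)] = 0.2625
  C_13 = (-0.35)(-0.45) − (0.90)(0.00) = 0.1575
  C_21 = −[(-0.20)(0.75) − (-0.25)(-0.45)] = 0.2625
  C_22 = (0.90)(0.75) − (-0.25)(0.00) = 0.6750
  C_23 = −[(0.90)(-0.45) − (-0.20)(0.00)] = 0.4050
  C_31 = (-0.20)(0.00) − (-0.25)(0.90) = 0.2250
  C_32 = −[(0.90)(0.00) − (-0.25)(-0.35)] = 0.0875
  C_33 = (0.90)(0.90) − (-0.20)(-0.35) = 0.7400
det(I−A) = Σ_j (I−A)_1j·C_1j = (0.90)(0.6750) + (-0.20)(0.2625) + (-0.25)(0.1575) = 0.515625
adj(I−A) = Cᵀ =
  [ 0.6750   0.2625   0.2250]
  [ 0.2625   0.6750   0.0875]
  [ 0.1575   0.4050   0.7400]
(I − A)⁻¹ = adj(I−A) / det(I−A) ≈
  [   1.3091     0.5091     0.4364]
  [   0.5091     1.3091     0.1697]
  [   0.3055     0.7855     1.4352]
The output multiplier for sector j is the column-j sum of the Leontief inverse (I − A)⁻¹ = adj(I−A) / det(I−A).
Column 2 of adj(I−A): (0.2625, 0.6750, 0.4050); det(I−A) = 0.515625.
m_2 = (0.2625 + 0.6750 + 0.4050) / 0.515625 = 1.3425 / 0.515625 ≈ 2.604.

m_2 = 2.604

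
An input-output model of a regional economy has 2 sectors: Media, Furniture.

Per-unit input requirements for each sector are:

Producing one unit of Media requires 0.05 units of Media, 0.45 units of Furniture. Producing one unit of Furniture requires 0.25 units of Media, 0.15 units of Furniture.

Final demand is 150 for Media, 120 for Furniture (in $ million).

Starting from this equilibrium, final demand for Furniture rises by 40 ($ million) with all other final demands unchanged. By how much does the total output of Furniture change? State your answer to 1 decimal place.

Δx_F = 54.7

I − A =
  [   0.95    -0.25]
  [  -0.45     0.85]
det(I−A) = (0.95)(0.85) − (-0.25)(-0.45) = 0.6950
adj(I−A) = [[0.85, 0.25], [0.45, 0.95]]
(I − A)⁻¹ = adj(I−A) / det(I−A) ≈
  [   1.2230     0.3597]
  [   0.6475     1.3669]
Δx = (I − A)⁻¹ Δd with Δd having +40 in the Furniture component and 0 elsewhere.
So Δx_F = L_FF · (+40), where L_FF = adj(I−A)_FF / det(I−A) = 0.95 / 0.6950.
Δx_F = 0.95 × (+40) / 0.6950 = 38.00 / 0.6950 ≈ 54.7.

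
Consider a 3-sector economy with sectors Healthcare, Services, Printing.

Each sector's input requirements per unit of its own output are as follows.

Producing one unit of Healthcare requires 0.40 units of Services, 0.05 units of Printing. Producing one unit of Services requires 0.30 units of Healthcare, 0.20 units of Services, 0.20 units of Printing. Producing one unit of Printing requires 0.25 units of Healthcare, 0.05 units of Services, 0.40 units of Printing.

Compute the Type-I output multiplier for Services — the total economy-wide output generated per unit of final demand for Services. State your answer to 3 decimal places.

I − A =
  [   1.00    -0.30    -0.25]
  [  -0.40     0.80    -0.05]
  [  -0.05    -0.20     0.60]
Cofactors of I−A, C_ij = (−1)^(i+j)·(minor ij) (rows/columns in the sector order above):
  C_11 = (0.80)(0.60) − (-0.05)(-0.20) = 0.4700
  C_12 = −[(-0.40)(0.60) − (-0.05)(-0.05)] = 0.2425
  C_13 = (-0.40)(-0.20) − (0.80)(-0.05) = 0.1200
  C_21 = −[(-0.30)(0.60) − (-0.25)(-0.20)] = 0.2300
  C_22 = (1.00)(0.60) − (-0.25)(-0.05) = 0.5875
  C_23 = −[(1.00)(-0.20) − (-0.30)(-0.05)] = 0.2150
  C_31 = (-0.30)(-0.05) − (-0.25)(0.80) = 0.2150
  C_32 = −[(1.00)(-0.05) − (-0.25)(-0.40)] = 0.1500
  C_33 = (1.00)(0.80) − (-0.30)(-0.40) = 0.6800
det(I−A) = Σ_j (I−A)_1j·C_1j = (1.00)(0.4700) + (-0.30)(0.2425) + (-0.25)(0.1200) = 0.36725
adj(I−A) = Cᵀ =
  [ 0.4700   0.2300   0.2150]
  [ 0.2425   0.5875   0.1500]
  [ 0.1200   0.2150   0.6800]
(I − A)⁻¹ = adj(I−A) / det(I−A) ≈
  [   1.2798     0.6263     0.5854]
  [   0.6603     1.5997     0.4084]
  [   0.3268     0.5854     1.8516]
The output multiplier for sector j is the column-j sum of the Leontief inverse (I − A)⁻¹ = adj(I−A) / det(I−A).
Column S of adj(I−A): (0.2300, 0.5875, 0.2150); det(I−A) = 0.36725.
m_S = (0.2300 + 0.5875 + 0.2150) / 0.36725 = 1.0325 / 0.36725 ≈ 2.811.

m_S = 2.811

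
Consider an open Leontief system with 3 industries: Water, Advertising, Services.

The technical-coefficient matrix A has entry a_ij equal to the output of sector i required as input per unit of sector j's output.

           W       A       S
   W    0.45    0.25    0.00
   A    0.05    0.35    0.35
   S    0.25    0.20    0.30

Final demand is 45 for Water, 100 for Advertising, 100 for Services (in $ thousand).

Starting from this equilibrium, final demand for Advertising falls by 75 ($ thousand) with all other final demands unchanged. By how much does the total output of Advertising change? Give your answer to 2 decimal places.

I − A =
  [   0.55    -0.25     0.00]
  [  -0.05     0.65    -0.35]
  [  -0.25    -0.20     0.70]
Cofactors of I−A, C_ij = (−1)^(i+j)·(minor ij) (rows/columns in the sector order above):
  C_11 = (0.65)(0.70) − (-0.35)(-0.20) = 0.3850
  C_12 = −[(-0.05)(0.70) − (-0.35)(-0.25)] = 0.1225
  C_13 = (-0.05)(-0.20) − (0.65)(-0.25) = 0.1725
  C_21 = −[(-0.25)(0.70) − (0.00)(-0.20)] = 0.1750
  C_22 = (0.55)(0.70) − (0.00)(-0.25) = 0.3850
  C_23 = −[(0.55)(-0.20) − (-0.25)(-0.25)] = 0.1725
  C_31 = (-0.25)(-0.35) − (0.00)(0.65) = 0.0875
  C_32 = −[(0.55)(-0.35) − (0.00)(-0.05)] = 0.1925
  C_33 = (0.55)(0.65) − (-0.25)(-0.05) = 0.3450
det(I−A) = Σ_j (I−A)_1j·C_1j = (0.55)(0.3850) + (-0.25)(0.1225) + (0.00)(0.1725) = 0.181125
adj(I−A) = Cᵀ =
  [ 0.3850   0.1750   0.0875]
  [ 0.1225   0.3850   0.1925]
  [ 0.1725   0.1725   0.3450]
(I − A)⁻¹ = adj(I−A) / det(I−A) ≈
  [   2.1256     0.9662     0.4831]
  [   0.6763     2.1256     1.0628]
  [   0.9524     0.9524     1.9048]
Δx = (I − A)⁻¹ Δd with Δd having -75 in the Advertising component and 0 elsewhere.
So Δx_A = L_AA · (-75), where L_AA = adj(I−A)_AA / det(I−A) = 0.3850 / 0.181125.
Δx_A = 0.3850 × (-75) / 0.181125 = -28.875 / 0.181125 ≈ -159.42.

Δx_A = -159.42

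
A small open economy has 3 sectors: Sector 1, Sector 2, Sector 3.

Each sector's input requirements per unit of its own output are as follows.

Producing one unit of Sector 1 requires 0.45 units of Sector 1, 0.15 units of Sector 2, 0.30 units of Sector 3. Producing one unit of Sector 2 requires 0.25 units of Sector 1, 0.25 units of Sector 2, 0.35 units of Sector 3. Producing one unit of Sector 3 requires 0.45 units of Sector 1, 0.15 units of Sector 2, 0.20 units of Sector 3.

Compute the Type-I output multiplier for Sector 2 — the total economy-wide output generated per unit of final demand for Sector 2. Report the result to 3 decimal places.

I − A =
  [   0.55    -0.25    -0.45]
  [  -0.15     0.75    -0.15]
  [  -0.30    -0.35     0.80]
Cofactors of I−A, C_ij = (−1)^(i+j)·(minor ij) (rows/columns in the sector order above):
  C_11 = (0.75)(0.80) − (-0.15)(-0.35) = 0.5475
  C_12 = −[(-0.15)(0.80) − (-0.15)(-0.30)] = 0.1650
  C_13 = (-0.15)(-0.35) − (0.75)(-0.30) = 0.2775
  C_21 = −[(-0.25)(0.80) − (-0.45)(-0.35)] = 0.3575
  C_22 = (0.55)(0.80) − (-0.45)(-0.30) = 0.3050
  C_23 = −[(0.55)(-0.35) − (-0.25)(-0.30)] = 0.2675
  C_31 = (-0.25)(-0.15) − (-0.45)(0.75) = 0.3750
  C_32 = −[(0.55)(-0.15) − (-0.45)(-0.15)] = 0.1500
  C_33 = (0.55)(0.75) − (-0.25)(-0.15) = 0.3750
det(I−A) = Σ_j (I−A)_1j·C_1j = (0.55)(0.5475) + (-0.25)(0.1650) + (-0.45)(0.2775) = 0.1350
adj(I−A) = Cᵀ =
  [ 0.5475   0.3575   0.3750]
  [ 0.1650   0.3050   0.1500]
  [ 0.2775   0.2675   0.3750]
(I − A)⁻¹ = adj(I−A) / det(I−A) ≈
  [   4.0556     2.6481     2.7778]
  [   1.2222     2.2593     1.1111]
  [   2.0556     1.9815     2.7778]
The output multiplier for sector j is the column-j sum of the Leontief inverse (I − A)⁻¹ = adj(I−A) / det(I−A).
Column 2 of adj(I−A): (0.3575, 0.3050, 0.2675); det(I−A) = 0.1350.
m_2 = (0.3575 + 0.3050 + 0.2675) / 0.1350 = 0.93 / 0.1350 ≈ 6.889.

m_2 = 6.889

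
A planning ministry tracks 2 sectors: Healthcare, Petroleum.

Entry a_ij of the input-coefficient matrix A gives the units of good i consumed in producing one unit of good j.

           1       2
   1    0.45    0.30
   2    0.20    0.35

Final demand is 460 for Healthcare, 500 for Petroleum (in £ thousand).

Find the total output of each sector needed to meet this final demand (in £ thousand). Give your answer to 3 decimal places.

x_1 = 1509.244, x_2 = 1233.613

I − A =
  [   0.55    -0.30]
  [  -0.20     0.65]
det(I−A) = (0.55)(0.65) − (-0.30)(-0.20) = 0.2975
adj(I−A) = [[0.65, 0.30], [0.20, 0.55]]
(I − A)⁻¹ = adj(I−A) / det(I−A) ≈
  [   2.1849     1.0084]
  [   0.6723     1.8487]
x = (I − A)⁻¹ d = adj(I−A)·d / det(I−A), with det(I−A) = 0.2975:
  x_1 = (0.65·460 + 0.30·500) / 0.2975 = 449.00 / 0.2975 ≈ 1509.244
  x_2 = (0.20·460 + 0.55·500) / 0.2975 = 367.00 / 0.2975 ≈ 1233.613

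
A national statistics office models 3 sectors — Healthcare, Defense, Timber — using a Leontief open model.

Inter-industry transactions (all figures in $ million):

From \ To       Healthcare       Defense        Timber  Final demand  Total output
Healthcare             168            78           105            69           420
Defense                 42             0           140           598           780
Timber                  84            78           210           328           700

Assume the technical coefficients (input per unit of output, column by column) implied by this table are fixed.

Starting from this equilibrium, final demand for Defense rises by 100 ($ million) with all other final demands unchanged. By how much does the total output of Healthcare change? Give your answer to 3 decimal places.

Δx_1 = 23.256

Technical coefficients a_ij = z_ij / X_j:
  a_11 = 168/420 = 0.40, a_21 = 42/420 = 0.10, a_31 = 84/420 = 0.20
  a_12 = 78/780 = 0.10, a_22 = 0/780 = 0.00, a_32 = 78/780 = 0.10
  a_13 = 105/700 = 0.15, a_23 = 140/700 = 0.20, a_33 = 210/700 = 0.30
I − A =
  [   0.60    -0.10    -0.15]
  [  -0.10     1.00    -0.20]
  [  -0.20    -0.10     0.70]
Cofactors of I−A, C_ij = (−1)^(i+j)·(minor ij) (rows/columns in the sector order above):
  C_11 = (1.00)(0.70) − (-0.20)(-0.10) = 0.6800
  C_12 = −[(-0.10)(0.70) − (-0.20)(-0.20)] = 0.1100
  C_13 = (-0.10)(-0.10) − (1.00)(-0.20) = 0.2100
  C_21 = −[(-0.10)(0.70) − (-0.15)(-0.10)] = 0.0850
  C_22 = (0.60)(0.70) − (-0.15)(-0.20) = 0.3900
  C_23 = −[(0.60)(-0.10) − (-0.10)(-0.20)] = 0.0800
  C_31 = (-0.10)(-0.20) − (-0.15)(1.00) = 0.1700
  C_32 = −[(0.60)(-0.20) − (-0.15)(-0.10)] = 0.1350
  C_33 = (0.60)(1.00) − (-0.10)(-0.10) = 0.5900
det(I−A) = Σ_j (I−A)_1j·C_1j = (0.60)(0.6800) + (-0.10)(0.1100) + (-0.15)(0.2100) = 0.3655
adj(I−A) = Cᵀ =
  [ 0.6800   0.0850   0.1700]
  [ 0.1100   0.3900   0.1350]
  [ 0.2100   0.0800   0.5900]
(I − A)⁻¹ = adj(I−A) / det(I−A) ≈
  [   1.8605     0.2326     0.4651]
  [   0.3010     1.0670     0.3694]
  [   0.5746     0.2189     1.6142]
Δx = (I − A)⁻¹ Δd with Δd having +100 in the Defense component and 0 elsewhere.
So Δx_1 = L_12 · (+100), where L_12 = adj(I−A)_12 / det(I−A) = 0.0850 / 0.3655.
Δx_1 = 0.0850 × (+100) / 0.3655 = 8.50 / 0.3655 ≈ 23.256.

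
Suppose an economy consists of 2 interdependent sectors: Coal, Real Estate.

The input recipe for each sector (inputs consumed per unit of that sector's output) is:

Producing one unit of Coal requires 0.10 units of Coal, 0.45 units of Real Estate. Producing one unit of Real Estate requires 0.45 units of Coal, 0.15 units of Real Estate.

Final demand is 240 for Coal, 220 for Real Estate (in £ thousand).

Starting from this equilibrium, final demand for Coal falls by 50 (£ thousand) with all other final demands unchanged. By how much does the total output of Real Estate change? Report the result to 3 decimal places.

I − A =
  [   0.90    -0.45]
  [  -0.45     0.85]
det(I−A) = (0.90)(0.85) − (-0.45)(-0.45) = 0.5625
adj(I−A) = [[0.85, 0.45], [0.45, 0.90]]
(I − A)⁻¹ = adj(I−A) / det(I−A) ≈
  [   1.5111     0.8000]
  [   0.8000     1.6000]
Δx = (I − A)⁻¹ Δd with Δd having -50 in the Coal component and 0 elsewhere.
So Δx_2 = L_21 · (-50), where L_21 = adj(I−A)_21 / det(I−A) = 0.45 / 0.5625.
Δx_2 = 0.45 × (-50) / 0.5625 = -22.50 / 0.5625 = -40.000.

Δx_2 = -40.000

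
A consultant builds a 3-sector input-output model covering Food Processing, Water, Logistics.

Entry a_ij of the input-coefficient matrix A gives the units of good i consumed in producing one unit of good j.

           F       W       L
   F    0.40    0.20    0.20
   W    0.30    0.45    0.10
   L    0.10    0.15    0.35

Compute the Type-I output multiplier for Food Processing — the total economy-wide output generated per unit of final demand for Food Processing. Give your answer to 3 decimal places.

m_F = 4.481

I − A =
  [   0.60    -0.20    -0.20]
  [  -0.30     0.55    -0.10]
  [  -0.10    -0.15     0.65]
Cofactors of I−A, C_ij = (−1)^(i+j)·(minor ij) (rows/columns in the sector order above):
  C_11 = (0.55)(0.65) − (-0.10)(-0.15) = 0.3425
  C_12 = −[(-0.30)(0.65) − (-0.10)(-0.10)] = 0.2050
  C_13 = (-0.30)(-0.15) − (0.55)(-0.10) = 0.1000
  C_21 = −[(-0.20)(0.65) − (-0.20)(-0.15)] = 0.1600
  C_22 = (0.60)(0.65) − (-0.20)(-0.10) = 0.3700
  C_23 = −[(0.60)(-0.15) − (-0.20)(-0.10)] = 0.1100
  C_31 = (-0.20)(-0.10) − (-0.20)(0.55) = 0.1300
  C_32 = −[(0.60)(-0.10) − (-0.20)(-0.30)] = 0.1200
  C_33 = (0.60)(0.55) − (-0.20)(-0.30) = 0.2700
det(I−A) = Σ_j (I−A)_1j·C_1j = (0.60)(0.3425) + (-0.20)(0.2050) + (-0.20)(0.1000) = 0.1445
adj(I−A) = Cᵀ =
  [ 0.3425   0.1600   0.1300]
  [ 0.2050   0.3700   0.1200]
  [ 0.1000   0.1100   0.2700]
(I − A)⁻¹ = adj(I−A) / det(I−A) ≈
  [   2.3702     1.1073     0.8997]
  [   1.4187     2.5606     0.8304]
  [   0.6920     0.7612     1.8685]
The output multiplier for sector j is the column-j sum of the Leontief inverse (I − A)⁻¹ = adj(I−A) / det(I−A).
Column F of adj(I−A): (0.3425, 0.2050, 0.1000); det(I−A) = 0.1445.
m_F = (0.3425 + 0.2050 + 0.1000) / 0.1445 = 0.6475 / 0.1445 ≈ 4.481.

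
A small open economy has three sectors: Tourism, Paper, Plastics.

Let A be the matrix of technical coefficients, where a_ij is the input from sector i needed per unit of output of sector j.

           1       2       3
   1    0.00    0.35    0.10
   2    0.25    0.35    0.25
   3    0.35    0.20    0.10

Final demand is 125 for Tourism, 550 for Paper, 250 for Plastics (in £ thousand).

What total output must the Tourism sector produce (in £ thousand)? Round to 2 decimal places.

x_1 = 726.99

I − A =
  [   1.00    -0.35    -0.10]
  [  -0.25     0.65    -0.25]
  [  -0.35    -0.20     0.90]
Cofactors of I−A, C_ij = (−1)^(i+j)·(minor ij) (rows/columns in the sector order above):
  C_11 = (0.65)(0.90) − (-0.25)(-0.20) = 0.5350
  C_12 = −[(-0.25)(0.90) − (-0.25)(-0.35)] = 0.3125
  C_13 = (-0.25)(-0.20) − (0.65)(-0.35) = 0.2775
  C_21 = −[(-0.35)(0.90) − (-0.10)(-0.20)] = 0.3350
  C_22 = (1.00)(0.90) − (-0.10)(-0.35) = 0.8650
  C_23 = −[(1.00)(-0.20) − (-0.35)(-0.35)] = 0.3225
  C_31 = (-0.35)(-0.25) − (-0.10)(0.65) = 0.1525
  C_32 = −[(1.00)(-0.25) − (-0.10)(-0.25)] = 0.2750
  C_33 = (1.00)(0.65) − (-0.35)(-0.25) = 0.5625
det(I−A) = Σ_j (I−A)_1j·C_1j = (1.00)(0.5350) + (-0.35)(0.3125) + (-0.10)(0.2775) = 0.397875
adj(I−A) = Cᵀ =
  [ 0.5350   0.3350   0.1525]
  [ 0.3125   0.8650   0.2750]
  [ 0.2775   0.3225   0.5625]
(I − A)⁻¹ = adj(I−A) / det(I−A) ≈
  [   1.3446     0.8420     0.3833]
  [   0.7854     2.1740     0.6912]
  [   0.6975     0.8106     1.4138]
x = (I − A)⁻¹ d = adj(I−A)·d / det(I−A), with det(I−A) = 0.397875:
  x_1 = (0.5350·125 + 0.3350·550 + 0.1525·250) / 0.397875 = 289.25 / 0.397875 ≈ 726.99
  x_2 = (0.3125·125 + 0.8650·550 + 0.2750·250) / 0.397875 = 583.5625 / 0.397875 ≈ 1466.70
  x_3 = (0.2775·125 + 0.3225·550 + 0.5625·250) / 0.397875 = 352.6875 / 0.397875 ≈ 886.43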